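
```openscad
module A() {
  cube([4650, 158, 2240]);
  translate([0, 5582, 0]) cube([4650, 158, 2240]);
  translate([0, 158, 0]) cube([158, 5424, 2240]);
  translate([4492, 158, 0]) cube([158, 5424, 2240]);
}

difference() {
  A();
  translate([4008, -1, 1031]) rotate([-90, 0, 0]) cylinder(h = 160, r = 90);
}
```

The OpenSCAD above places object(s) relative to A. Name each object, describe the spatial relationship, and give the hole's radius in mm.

The subtracted cylinder has r = 90 mm.

A is a house frame. The house frame has a circular hole through its front wall. The hole's radius is 90 mm.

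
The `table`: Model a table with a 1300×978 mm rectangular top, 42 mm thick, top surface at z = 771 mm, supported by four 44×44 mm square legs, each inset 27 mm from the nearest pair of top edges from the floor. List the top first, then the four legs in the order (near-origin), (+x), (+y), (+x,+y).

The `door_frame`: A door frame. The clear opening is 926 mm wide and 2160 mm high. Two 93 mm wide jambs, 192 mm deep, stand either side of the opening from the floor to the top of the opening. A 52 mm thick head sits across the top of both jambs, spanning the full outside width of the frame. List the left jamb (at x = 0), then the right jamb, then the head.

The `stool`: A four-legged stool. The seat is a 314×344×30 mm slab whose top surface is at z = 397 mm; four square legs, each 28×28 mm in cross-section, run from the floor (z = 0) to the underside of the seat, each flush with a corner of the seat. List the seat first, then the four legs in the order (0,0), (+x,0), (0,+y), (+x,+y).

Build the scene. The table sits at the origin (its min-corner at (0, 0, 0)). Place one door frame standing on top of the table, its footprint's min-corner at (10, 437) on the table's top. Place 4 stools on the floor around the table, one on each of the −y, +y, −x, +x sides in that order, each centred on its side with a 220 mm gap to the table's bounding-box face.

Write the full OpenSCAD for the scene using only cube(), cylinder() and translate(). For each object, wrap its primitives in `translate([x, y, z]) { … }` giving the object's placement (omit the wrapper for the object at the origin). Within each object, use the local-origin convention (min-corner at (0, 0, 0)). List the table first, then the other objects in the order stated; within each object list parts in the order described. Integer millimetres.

translate([0, 0, 729]) cube([1300, 978, 42]);
translate([27, 27, 0]) cube([44, 44, 729]);
translate([1229, 27, 0]) cube([44, 44, 729]);
translate([27, 907, 0]) cube([44, 44, 729]);
translate([1229, 907, 0]) cube([44, 44, 729]);
translate([10, 437, 771]) {
  cube([93, 192, 2160]);
  translate([1019, 0, 0]) cube([93, 192, 2160]);
  translate([0, 0, 2160]) cube([1112, 192, 52]);
}
translate([493, -564, 0]) {
  translate([0, 0, 367]) cube([314, 344, 30]);
  cube([28, 28, 367]);
  translate([286, 0, 0]) cube([28, 28, 367]);
  translate([0, 316, 0]) cube([28, 28, 367]);
  translate([286, 316, 0]) cube([28, 28, 367]);
}
translate([493, 1198, 0]) {
  translate([0, 0, 367]) cube([314, 344, 30]);
  cube([28, 28, 367]);
  translate([286, 0, 0]) cube([28, 28, 367]);
  translate([0, 316, 0]) cube([28, 28, 367]);
  translate([286, 316, 0]) cube([28, 28, 367]);
}
translate([-534, 317, 0]) {
  translate([0, 0, 367]) cube([314, 344, 30]);
  cube([28, 28, 367]);
  translate([286, 0, 0]) cube([28, 28, 367]);
  translate([0, 316, 0]) cube([28, 28, 367]);
  translate([286, 316, 0]) cube([28, 28, 367]);
}
translate([1520, 317, 0]) {
  translate([0, 0, 367]) cube([314, 344, 30]);
  cube([28, 28, 367]);
  translate([286, 0, 0]) cube([28, 28, 367]);
  translate([0, 316, 0]) cube([28, 28, 367]);
  translate([286, 316, 0]) cube([28, 28, 367]);
}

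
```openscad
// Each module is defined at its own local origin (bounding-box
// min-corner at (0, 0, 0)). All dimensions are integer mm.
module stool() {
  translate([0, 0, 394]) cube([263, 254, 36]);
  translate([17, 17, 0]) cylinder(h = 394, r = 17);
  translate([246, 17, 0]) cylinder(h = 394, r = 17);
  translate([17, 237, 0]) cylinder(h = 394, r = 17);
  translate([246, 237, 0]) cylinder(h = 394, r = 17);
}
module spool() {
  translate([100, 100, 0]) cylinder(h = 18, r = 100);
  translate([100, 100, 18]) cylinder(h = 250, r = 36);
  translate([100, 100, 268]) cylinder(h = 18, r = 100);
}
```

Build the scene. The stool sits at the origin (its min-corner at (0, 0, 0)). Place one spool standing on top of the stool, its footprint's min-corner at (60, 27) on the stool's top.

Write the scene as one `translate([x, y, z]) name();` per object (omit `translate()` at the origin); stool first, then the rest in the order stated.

stool();
translate([60, 27, 430]) spool();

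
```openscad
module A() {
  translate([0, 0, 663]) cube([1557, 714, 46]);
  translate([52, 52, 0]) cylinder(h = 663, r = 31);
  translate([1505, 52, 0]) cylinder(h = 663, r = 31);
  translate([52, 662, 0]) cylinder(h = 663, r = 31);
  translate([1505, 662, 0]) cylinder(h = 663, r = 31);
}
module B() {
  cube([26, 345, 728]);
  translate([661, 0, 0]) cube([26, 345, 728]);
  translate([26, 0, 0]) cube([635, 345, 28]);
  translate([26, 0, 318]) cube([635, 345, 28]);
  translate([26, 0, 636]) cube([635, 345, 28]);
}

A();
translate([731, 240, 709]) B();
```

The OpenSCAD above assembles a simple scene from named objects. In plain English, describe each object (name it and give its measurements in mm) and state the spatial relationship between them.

A is a table: top 1557 mm (x) × 714 mm (y), 46 mm thick, upper face at z = 709 mm, on four round legs of 62 mm diameter, each leg's bounding box inset 21 mm from the nearest pair of top edges, running from z = 0 to the bottom of the top.

B is a bookshelf 687 mm wide overall, 345 mm deep and 728 mm tall. The two sides are 26 mm thick vertical panels. 3 horizontal shelves of 28 mm thickness span between the inner faces of the sides; the lowest shelf sits on the floor and shelves are stacked with a clear vertical gap of 290 mm between each pair.

The bookshelf is on top of the table.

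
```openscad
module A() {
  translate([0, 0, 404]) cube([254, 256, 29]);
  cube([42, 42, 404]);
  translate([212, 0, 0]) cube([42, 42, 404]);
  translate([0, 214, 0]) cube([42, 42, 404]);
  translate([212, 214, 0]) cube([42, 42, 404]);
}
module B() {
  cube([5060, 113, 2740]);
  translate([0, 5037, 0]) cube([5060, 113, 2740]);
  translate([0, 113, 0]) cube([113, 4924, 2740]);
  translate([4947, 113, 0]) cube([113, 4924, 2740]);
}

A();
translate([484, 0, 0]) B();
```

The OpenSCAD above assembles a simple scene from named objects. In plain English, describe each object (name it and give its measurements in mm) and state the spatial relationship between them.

A is a simple wooden stool: a rectangular seat 254 mm (x) by 256 mm (y), 29 mm thick, top face at z = 433 mm, on four square legs, each 42×42 mm in cross-section. The legs rest on z = 0, each flush with a corner of the seat.

B is the wall frame of a small rectangular building: four walls, each 2740 mm tall and 113 mm thick, enclosing a footprint 5060 mm (x) by 5150 mm (y) outside-to-outside, with no floor or roof. The front and back walls (the −y and +y sides) span the full width; the two side walls fit between them.

The house frame is on the floor beside the stool on its +x side.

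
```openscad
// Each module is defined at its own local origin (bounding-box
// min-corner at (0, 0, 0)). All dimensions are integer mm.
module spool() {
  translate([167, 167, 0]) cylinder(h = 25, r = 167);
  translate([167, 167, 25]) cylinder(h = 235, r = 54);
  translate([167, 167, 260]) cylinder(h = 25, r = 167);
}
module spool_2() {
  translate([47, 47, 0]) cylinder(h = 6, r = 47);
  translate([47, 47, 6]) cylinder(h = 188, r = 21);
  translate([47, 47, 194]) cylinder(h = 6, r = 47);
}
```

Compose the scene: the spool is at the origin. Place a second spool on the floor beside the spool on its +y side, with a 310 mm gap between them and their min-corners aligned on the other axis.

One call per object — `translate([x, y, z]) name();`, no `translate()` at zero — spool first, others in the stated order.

spool();
translate([0, 644, 0]) spool_2();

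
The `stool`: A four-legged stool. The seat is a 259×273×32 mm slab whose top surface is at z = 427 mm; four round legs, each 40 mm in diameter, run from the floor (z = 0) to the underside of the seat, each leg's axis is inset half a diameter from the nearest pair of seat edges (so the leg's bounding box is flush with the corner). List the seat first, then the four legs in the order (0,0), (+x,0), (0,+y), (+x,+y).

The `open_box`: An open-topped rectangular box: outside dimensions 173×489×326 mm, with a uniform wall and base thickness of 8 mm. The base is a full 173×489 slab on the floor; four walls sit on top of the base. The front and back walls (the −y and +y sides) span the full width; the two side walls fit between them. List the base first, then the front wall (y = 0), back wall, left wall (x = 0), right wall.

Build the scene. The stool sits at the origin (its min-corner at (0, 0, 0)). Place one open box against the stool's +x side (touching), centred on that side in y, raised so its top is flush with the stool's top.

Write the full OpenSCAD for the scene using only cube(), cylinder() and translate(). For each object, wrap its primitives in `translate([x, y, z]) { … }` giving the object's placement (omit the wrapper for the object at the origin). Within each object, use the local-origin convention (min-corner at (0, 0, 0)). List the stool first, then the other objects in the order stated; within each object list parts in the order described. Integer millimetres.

translate([0, 0, 395]) cube([259, 273, 32]);
translate([20, 20, 0]) cylinder(h = 395, r = 20);
translate([239, 20, 0]) cylinder(h = 395, r = 20);
translate([20, 253, 0]) cylinder(h = 395, r = 20);
translate([239, 253, 0]) cylinder(h = 395, r = 20);
translate([259, -108, 101]) {
  cube([173, 489, 8]);
  translate([0, 0, 8]) cube([173, 8, 318]);
  translate([0, 481, 8]) cube([173, 8, 318]);
  translate([0, 8, 8]) cube([8, 473, 318]);
  translate([165, 8, 8]) cube([8, 473, 318]);
}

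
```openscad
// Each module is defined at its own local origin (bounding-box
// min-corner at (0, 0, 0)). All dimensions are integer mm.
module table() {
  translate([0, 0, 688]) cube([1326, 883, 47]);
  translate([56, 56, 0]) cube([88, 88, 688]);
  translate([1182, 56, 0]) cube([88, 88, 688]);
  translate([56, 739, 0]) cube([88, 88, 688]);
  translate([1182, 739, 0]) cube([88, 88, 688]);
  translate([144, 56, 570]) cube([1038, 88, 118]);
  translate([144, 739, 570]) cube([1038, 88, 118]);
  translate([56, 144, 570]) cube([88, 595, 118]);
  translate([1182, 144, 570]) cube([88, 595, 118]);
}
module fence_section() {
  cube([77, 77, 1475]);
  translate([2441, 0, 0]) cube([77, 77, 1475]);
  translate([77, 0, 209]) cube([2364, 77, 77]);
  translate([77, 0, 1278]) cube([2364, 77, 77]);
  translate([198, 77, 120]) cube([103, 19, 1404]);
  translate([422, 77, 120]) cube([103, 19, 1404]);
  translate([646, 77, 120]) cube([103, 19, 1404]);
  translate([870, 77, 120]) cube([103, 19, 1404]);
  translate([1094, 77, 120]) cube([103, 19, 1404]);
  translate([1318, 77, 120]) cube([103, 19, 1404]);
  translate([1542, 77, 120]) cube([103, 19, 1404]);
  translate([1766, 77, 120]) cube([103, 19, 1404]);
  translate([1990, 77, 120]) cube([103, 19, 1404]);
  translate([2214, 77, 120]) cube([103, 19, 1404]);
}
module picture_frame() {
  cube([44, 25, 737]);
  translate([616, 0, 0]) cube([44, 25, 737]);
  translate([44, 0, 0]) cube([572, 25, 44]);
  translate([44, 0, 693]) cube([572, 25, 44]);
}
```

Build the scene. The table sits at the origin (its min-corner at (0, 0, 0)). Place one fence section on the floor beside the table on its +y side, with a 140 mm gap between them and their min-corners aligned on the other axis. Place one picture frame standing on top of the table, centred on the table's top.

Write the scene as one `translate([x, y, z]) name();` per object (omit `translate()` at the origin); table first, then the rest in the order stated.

table();
translate([0, 1023, 0]) fence_section();
translate([333, 429, 735]) picture_frame();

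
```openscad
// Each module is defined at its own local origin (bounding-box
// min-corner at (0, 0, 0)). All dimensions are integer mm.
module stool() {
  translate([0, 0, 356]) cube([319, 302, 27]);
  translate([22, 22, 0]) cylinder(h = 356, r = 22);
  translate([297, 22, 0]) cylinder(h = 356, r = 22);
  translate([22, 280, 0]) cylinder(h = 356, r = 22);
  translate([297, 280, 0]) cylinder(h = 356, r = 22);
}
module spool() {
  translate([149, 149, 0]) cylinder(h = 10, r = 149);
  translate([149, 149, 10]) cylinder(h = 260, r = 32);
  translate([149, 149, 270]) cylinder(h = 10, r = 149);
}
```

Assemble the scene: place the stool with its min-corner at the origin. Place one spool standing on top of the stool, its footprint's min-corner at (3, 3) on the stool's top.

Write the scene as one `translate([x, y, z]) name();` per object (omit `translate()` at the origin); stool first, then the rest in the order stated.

stool();
translate([3, 3, 383]) spool();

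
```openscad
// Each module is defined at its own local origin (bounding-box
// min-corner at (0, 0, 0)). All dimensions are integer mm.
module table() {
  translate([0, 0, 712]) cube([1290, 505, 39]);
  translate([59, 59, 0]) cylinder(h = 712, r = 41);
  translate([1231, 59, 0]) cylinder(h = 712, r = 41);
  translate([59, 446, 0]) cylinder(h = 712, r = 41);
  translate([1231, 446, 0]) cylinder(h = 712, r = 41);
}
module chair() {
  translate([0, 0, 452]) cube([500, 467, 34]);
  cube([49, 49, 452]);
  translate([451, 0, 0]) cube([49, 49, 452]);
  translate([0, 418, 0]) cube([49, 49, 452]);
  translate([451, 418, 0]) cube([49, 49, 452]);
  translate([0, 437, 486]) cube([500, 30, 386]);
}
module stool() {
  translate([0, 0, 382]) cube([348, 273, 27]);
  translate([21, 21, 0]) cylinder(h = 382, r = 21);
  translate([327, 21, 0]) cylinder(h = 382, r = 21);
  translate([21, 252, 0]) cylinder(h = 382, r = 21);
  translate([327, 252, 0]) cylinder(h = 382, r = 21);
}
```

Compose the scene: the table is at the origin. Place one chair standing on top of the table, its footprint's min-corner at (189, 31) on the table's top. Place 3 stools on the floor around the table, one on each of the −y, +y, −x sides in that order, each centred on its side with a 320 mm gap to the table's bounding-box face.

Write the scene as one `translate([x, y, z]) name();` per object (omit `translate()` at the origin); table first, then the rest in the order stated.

table();
translate([189, 31, 751]) chair();
translate([471, -593, 0]) stool();
translate([471, 825, 0]) stool();
translate([-668, 116, 0]) stool();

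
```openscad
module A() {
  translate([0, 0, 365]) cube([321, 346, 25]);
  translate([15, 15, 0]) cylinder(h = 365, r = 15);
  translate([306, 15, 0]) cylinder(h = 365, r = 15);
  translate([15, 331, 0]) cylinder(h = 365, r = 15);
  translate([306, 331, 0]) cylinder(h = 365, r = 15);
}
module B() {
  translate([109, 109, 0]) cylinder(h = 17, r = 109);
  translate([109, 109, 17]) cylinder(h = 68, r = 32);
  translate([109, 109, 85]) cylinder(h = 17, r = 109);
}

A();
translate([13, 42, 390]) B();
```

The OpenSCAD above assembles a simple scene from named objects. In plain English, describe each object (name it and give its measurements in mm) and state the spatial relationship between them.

A is a four-legged stool. The seat is a 321×346×25 mm slab whose top surface is at z = 390 mm; four round legs, each 30 mm in diameter, run from the floor (z = 0) to the underside of the seat, each leg's axis is inset half a diameter from the nearest pair of seat edges (so the leg's bounding box is flush with the corner).

B is a spool: two coaxial disc flanges of radius 109 mm and thickness 17 mm, joined by a core cylinder of radius 32 mm and height 68 mm. The lower flange rests on z = 0 and the three cylinders share a vertical axis.

The spool is on top of the stool.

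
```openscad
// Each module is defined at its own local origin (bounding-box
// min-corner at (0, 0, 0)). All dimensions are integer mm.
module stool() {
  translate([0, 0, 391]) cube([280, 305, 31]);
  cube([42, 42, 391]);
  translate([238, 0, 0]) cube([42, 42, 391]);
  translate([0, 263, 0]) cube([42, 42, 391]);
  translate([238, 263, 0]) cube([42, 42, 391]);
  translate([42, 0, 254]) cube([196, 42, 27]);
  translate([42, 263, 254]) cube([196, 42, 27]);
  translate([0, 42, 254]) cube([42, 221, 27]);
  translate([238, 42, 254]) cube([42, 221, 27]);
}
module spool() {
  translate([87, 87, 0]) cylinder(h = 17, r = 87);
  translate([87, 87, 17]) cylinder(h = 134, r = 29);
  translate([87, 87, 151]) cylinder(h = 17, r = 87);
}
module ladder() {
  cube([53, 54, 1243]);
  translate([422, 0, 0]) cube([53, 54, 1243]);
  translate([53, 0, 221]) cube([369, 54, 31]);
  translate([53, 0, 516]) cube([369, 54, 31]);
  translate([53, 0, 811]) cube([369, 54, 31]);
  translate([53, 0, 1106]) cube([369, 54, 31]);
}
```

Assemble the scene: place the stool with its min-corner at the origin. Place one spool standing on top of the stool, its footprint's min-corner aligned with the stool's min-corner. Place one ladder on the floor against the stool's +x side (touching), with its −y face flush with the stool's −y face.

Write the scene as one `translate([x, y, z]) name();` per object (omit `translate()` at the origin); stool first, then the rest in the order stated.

stool();
translate([0, 0, 422]) spool();
translate([280, 0, 0]) ladder();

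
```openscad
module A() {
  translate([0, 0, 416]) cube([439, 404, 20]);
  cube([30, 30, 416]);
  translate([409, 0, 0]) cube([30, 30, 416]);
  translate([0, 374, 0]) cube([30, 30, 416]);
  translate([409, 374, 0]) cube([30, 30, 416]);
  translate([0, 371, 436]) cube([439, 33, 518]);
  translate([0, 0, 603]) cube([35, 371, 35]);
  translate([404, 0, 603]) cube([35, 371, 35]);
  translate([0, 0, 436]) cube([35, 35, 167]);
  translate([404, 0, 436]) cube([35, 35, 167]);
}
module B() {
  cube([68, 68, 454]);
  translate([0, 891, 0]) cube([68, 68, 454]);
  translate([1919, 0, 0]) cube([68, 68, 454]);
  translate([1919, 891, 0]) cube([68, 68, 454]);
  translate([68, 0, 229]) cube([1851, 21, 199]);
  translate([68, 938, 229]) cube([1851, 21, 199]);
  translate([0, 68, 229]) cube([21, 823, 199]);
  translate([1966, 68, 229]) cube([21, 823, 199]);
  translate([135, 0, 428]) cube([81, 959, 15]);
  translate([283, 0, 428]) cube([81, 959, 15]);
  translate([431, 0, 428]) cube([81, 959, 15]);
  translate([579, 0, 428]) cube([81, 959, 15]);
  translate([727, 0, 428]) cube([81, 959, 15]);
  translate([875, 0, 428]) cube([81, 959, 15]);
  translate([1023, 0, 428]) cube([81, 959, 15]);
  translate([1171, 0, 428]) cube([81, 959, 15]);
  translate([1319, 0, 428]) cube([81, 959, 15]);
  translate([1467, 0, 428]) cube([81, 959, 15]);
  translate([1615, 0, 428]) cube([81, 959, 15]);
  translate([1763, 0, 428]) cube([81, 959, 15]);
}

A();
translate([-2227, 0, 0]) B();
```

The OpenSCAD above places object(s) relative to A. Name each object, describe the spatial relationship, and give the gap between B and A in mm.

A is a chair. B is a bed frame. The bed frame is on the floor beside the chair on its −x side. The gap between the bed frame and the chair is 240 mm.

The bed frame's nearest face is 240 mm from the chair's −x face.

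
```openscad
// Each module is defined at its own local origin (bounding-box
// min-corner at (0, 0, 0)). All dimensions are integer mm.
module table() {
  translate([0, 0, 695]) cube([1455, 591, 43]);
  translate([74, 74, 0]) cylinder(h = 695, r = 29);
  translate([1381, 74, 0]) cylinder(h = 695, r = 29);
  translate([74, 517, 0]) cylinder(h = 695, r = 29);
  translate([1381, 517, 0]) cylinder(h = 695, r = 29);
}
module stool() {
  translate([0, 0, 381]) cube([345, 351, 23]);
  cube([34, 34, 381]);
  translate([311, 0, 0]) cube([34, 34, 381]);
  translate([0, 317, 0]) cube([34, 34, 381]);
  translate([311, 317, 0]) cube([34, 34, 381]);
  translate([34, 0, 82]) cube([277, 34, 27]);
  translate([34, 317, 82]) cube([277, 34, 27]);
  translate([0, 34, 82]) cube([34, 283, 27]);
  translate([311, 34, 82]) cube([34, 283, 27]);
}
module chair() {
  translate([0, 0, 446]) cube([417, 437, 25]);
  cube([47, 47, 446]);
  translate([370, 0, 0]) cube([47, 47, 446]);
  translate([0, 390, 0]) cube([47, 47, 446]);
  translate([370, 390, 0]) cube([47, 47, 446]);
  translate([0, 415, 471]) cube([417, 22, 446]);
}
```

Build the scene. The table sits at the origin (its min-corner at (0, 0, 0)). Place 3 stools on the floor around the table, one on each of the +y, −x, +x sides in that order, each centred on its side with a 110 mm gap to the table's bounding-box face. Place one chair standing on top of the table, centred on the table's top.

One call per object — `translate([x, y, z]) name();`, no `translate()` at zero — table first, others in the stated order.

table();
translate([555, 701, 0]) stool();
translate([-455, 120, 0]) stool();
translate([1565, 120, 0]) stool();
translate([519, 77, 738]) chair();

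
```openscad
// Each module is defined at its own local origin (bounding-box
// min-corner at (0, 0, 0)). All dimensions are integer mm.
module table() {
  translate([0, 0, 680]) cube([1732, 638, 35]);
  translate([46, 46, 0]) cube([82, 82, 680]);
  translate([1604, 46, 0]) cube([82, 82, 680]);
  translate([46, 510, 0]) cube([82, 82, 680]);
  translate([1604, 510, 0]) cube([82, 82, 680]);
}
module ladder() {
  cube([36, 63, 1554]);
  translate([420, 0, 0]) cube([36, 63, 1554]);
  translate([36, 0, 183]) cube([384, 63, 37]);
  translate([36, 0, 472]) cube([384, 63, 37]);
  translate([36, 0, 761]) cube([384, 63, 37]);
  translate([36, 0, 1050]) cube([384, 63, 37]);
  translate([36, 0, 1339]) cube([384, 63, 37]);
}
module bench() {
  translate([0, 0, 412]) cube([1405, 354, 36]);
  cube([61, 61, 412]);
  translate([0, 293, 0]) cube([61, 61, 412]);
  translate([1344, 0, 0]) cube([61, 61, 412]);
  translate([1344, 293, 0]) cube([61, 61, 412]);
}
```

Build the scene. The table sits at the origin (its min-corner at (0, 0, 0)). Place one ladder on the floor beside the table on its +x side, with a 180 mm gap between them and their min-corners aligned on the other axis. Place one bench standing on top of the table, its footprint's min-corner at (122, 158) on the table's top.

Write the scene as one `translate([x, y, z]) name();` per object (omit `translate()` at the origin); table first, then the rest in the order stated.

table();
translate([1912, 0, 0]) ladder();
translate([122, 158, 715]) bench();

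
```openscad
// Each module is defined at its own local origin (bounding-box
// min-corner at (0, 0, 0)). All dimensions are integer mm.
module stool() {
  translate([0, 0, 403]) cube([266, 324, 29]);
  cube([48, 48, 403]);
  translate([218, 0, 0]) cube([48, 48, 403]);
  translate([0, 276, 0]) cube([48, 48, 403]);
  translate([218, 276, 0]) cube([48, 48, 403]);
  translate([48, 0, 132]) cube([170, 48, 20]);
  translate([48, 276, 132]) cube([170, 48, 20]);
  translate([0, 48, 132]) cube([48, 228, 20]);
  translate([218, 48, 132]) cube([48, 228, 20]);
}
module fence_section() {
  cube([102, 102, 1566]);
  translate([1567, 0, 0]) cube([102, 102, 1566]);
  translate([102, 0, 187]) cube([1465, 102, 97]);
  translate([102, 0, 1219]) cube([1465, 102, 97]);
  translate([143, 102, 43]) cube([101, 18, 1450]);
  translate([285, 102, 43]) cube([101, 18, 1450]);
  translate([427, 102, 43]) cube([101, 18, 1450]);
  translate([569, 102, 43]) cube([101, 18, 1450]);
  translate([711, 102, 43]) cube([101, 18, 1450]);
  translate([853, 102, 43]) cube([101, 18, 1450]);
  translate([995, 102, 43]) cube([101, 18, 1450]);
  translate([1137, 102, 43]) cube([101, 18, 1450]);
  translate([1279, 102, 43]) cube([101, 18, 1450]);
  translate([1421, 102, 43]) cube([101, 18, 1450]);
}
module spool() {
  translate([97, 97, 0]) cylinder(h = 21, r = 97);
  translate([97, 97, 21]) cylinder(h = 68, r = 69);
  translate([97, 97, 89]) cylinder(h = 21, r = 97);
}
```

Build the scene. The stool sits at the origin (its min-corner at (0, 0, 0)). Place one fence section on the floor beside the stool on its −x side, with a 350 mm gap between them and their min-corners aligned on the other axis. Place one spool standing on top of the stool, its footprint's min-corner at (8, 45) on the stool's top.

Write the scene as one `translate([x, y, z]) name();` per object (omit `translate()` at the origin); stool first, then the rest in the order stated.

stool();
translate([-2019, 0, 0]) fence_section();
translate([8, 45, 432]) spool();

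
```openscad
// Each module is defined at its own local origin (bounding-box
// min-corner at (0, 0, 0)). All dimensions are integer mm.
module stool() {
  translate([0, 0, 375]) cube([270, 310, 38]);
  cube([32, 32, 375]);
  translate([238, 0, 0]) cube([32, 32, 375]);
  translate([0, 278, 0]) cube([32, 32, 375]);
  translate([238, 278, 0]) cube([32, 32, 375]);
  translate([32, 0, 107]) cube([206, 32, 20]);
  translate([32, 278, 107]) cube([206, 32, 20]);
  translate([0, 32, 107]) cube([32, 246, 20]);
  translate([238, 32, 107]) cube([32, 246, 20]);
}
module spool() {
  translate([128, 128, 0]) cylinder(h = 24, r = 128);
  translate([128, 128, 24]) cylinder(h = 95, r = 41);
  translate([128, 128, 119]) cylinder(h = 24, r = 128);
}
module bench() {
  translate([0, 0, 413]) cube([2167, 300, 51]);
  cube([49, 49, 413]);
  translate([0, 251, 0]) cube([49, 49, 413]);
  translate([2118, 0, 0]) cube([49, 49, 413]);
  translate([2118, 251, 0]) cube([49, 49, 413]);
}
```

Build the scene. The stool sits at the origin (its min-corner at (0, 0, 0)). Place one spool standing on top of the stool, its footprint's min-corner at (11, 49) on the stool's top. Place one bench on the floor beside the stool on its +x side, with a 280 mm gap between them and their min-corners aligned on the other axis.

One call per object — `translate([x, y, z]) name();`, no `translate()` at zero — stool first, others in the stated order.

stool();
translate([11, 49, 413]) spool();
translate([550, 0, 0]) bench();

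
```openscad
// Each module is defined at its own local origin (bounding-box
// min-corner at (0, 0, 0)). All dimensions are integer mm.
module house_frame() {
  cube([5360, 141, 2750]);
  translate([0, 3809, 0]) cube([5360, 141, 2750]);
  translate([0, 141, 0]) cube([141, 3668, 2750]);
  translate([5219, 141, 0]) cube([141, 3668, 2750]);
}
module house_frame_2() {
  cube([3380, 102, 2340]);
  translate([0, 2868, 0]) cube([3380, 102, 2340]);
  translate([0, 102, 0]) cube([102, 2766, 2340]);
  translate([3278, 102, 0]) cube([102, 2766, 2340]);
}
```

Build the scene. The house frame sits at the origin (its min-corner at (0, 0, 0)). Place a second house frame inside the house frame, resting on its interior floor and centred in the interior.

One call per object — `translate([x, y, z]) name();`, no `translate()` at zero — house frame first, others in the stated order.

house_frame();
translate([990, 490, 0]) house_frame_2();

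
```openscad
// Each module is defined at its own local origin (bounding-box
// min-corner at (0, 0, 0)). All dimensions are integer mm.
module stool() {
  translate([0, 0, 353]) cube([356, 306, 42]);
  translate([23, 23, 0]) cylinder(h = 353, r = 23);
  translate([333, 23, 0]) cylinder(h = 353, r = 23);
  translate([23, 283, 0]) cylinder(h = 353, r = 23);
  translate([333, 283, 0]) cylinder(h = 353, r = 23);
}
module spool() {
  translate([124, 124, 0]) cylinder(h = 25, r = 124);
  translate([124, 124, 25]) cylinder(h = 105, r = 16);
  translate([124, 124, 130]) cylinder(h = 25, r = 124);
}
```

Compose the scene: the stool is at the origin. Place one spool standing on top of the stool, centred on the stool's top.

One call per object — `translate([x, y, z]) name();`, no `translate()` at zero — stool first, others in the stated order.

stool();
translate([54, 29, 395]) spool();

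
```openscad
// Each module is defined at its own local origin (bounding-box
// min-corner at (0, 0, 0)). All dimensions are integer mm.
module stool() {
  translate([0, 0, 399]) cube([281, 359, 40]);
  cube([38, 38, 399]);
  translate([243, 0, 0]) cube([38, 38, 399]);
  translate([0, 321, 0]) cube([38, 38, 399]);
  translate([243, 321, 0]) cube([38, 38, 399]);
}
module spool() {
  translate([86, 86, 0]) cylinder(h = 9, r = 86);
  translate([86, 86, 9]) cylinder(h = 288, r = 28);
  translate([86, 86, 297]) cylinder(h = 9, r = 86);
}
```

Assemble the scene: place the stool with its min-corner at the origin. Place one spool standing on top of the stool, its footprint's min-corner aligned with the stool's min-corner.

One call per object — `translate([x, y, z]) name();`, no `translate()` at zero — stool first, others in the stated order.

stool();
translate([0, 0, 439]) spool();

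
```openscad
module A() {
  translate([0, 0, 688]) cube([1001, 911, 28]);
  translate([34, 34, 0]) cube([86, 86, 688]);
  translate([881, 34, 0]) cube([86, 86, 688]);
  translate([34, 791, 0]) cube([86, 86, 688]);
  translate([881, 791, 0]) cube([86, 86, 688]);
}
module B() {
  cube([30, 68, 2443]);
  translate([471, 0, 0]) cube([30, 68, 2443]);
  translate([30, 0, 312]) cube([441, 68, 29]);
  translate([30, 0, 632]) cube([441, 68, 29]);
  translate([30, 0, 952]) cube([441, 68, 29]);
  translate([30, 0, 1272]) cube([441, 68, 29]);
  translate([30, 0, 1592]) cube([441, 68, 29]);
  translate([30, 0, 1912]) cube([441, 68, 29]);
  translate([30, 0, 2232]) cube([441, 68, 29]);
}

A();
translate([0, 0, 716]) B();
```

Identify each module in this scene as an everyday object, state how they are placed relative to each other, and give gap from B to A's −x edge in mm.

The ladder's min-x is at 0; the table's min-x is 0; gap = 0 mm.

A is a table. B is a ladder. The ladder is on top of the table. The gap from the ladder to the table's −x edge is 0 mm.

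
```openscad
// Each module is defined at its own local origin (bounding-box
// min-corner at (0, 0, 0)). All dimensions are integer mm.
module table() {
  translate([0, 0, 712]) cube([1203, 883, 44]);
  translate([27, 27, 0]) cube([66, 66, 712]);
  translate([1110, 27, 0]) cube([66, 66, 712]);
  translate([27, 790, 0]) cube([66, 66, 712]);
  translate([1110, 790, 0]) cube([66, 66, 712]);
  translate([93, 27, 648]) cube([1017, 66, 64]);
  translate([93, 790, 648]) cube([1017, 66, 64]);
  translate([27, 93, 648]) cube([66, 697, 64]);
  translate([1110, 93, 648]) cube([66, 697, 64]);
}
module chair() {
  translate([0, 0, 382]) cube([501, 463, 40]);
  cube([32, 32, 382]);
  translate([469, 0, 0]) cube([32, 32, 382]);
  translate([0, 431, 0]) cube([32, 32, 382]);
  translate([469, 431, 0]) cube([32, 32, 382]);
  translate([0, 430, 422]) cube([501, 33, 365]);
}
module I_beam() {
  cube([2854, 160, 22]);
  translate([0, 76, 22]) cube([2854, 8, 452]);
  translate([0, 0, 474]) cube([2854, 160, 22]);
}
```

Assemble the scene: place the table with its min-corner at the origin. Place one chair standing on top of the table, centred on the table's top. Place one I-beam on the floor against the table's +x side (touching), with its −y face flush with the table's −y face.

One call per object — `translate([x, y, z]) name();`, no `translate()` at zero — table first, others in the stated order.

table();
translate([351, 210, 756]) chair();
translate([1203, 0, 0]) I_beam();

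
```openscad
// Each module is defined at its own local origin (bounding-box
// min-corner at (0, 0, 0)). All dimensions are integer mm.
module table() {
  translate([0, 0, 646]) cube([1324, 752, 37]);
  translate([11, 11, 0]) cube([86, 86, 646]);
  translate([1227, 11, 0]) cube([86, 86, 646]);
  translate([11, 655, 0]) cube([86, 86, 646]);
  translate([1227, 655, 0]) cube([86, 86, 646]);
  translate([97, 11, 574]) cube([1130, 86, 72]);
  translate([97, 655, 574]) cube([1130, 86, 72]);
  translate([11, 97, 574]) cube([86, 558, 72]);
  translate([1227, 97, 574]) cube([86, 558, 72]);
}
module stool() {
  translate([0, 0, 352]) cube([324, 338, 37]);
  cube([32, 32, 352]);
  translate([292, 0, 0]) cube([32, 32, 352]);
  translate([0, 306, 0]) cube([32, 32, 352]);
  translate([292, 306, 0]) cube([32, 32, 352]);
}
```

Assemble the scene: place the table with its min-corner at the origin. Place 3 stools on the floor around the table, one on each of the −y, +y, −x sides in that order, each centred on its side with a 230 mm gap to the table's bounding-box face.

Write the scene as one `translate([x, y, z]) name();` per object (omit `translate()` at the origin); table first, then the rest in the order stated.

table();
translate([500, -568, 0]) stool();
translate([500, 982, 0]) stool();
translate([-554, 207, 0]) stool();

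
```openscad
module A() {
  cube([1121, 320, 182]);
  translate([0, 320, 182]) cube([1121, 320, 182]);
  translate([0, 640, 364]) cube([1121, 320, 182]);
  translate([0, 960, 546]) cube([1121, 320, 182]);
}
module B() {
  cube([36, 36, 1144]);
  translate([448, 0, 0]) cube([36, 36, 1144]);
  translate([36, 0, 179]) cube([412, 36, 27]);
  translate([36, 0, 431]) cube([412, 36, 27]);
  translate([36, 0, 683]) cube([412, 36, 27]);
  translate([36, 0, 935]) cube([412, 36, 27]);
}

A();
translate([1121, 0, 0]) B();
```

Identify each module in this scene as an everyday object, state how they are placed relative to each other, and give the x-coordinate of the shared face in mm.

The staircase's +x face and the ladder's −x face are both at x = 1121 mm.

A is a staircase. B is a ladder. The ladder is against the staircase's +x side, with their −y faces flush. The x-coordinate of the shared face is 1121 mm.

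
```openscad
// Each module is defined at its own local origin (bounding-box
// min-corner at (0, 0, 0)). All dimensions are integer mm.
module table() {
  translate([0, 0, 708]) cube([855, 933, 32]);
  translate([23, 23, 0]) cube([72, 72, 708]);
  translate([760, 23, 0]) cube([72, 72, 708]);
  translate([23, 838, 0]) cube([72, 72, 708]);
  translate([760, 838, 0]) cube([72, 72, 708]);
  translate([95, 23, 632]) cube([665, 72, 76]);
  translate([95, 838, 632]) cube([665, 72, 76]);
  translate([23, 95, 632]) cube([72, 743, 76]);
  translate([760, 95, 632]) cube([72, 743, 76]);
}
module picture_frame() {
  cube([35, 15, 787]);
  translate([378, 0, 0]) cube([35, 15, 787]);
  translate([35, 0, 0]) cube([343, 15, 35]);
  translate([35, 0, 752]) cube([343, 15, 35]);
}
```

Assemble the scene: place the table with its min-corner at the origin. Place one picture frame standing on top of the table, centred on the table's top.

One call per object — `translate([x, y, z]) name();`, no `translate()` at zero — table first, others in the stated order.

table();
translate([221, 459, 740]) picture_frame();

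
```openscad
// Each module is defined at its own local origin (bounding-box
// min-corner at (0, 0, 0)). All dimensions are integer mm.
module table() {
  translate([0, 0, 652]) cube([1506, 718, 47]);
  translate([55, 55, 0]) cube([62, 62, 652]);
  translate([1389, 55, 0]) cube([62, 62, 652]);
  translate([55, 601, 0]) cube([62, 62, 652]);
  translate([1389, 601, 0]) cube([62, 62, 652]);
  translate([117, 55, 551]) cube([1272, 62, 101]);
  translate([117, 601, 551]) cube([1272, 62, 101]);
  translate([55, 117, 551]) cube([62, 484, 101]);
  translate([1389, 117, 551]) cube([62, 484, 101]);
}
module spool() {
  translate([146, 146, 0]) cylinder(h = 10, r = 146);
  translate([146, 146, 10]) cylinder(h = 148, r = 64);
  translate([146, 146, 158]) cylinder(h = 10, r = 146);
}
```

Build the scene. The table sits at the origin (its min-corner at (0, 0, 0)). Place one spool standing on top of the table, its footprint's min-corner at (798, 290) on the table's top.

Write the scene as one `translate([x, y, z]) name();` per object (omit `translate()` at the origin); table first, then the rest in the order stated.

table();
translate([798, 290, 699]) spool();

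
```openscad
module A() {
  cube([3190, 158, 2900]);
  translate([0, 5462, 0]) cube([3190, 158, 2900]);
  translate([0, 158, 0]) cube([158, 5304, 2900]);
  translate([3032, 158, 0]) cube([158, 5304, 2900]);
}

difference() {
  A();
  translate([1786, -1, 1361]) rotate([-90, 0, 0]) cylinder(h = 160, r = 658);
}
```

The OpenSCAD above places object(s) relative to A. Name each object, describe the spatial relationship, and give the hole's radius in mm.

The subtracted cylinder has r = 658 mm.

A is a house frame. The house frame has a circular hole through its front wall. The hole's radius is 658 mm.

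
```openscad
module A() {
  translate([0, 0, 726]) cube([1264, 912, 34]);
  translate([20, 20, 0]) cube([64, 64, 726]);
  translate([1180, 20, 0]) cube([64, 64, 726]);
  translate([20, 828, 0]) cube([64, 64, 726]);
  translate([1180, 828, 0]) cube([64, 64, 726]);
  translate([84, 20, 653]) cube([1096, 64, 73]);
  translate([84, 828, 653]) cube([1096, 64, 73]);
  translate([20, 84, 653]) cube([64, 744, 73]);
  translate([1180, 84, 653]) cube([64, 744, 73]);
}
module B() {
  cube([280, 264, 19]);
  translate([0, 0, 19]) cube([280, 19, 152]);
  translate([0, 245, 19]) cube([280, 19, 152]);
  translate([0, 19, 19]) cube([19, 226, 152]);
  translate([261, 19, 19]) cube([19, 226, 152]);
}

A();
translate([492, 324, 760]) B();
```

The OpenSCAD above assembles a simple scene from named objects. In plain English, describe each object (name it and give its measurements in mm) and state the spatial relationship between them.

A is a table with a 1264×912 mm rectangular top, 34 mm thick, top surface at z = 760 mm, supported by four 64×64 mm square legs, each inset 20 mm from the nearest pair of top edges, running from the floor. Four apron rails, 64 mm thick and 73 mm tall, run between adjacent legs with their top edges flush with the underside of the top and their outer faces flush with the legs' outer faces.

B is an open storage box with external size 280×264×171 mm and wall thickness 19 mm (the base is also 19 mm thick). The base covers the whole footprint; the four walls stand on the base, with the y-facing walls full-width and the x-facing walls fitting between their inner faces.

The open box is on top of the table, centred.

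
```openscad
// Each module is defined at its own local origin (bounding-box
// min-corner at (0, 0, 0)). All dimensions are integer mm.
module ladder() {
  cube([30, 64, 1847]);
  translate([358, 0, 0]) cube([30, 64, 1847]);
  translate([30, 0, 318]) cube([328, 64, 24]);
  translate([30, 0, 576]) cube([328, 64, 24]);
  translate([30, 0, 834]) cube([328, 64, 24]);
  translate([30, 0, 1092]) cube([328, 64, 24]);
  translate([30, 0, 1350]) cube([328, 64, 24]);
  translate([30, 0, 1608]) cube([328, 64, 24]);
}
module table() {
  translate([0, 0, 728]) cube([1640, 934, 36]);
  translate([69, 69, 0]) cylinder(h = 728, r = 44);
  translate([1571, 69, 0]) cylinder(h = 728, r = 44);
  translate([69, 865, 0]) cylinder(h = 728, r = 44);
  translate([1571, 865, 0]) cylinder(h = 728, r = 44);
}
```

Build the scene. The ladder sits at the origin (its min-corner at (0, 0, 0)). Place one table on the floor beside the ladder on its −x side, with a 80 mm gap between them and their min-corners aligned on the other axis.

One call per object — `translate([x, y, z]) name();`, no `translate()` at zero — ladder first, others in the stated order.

ladder();
translate([-1720, 0, 0]) table();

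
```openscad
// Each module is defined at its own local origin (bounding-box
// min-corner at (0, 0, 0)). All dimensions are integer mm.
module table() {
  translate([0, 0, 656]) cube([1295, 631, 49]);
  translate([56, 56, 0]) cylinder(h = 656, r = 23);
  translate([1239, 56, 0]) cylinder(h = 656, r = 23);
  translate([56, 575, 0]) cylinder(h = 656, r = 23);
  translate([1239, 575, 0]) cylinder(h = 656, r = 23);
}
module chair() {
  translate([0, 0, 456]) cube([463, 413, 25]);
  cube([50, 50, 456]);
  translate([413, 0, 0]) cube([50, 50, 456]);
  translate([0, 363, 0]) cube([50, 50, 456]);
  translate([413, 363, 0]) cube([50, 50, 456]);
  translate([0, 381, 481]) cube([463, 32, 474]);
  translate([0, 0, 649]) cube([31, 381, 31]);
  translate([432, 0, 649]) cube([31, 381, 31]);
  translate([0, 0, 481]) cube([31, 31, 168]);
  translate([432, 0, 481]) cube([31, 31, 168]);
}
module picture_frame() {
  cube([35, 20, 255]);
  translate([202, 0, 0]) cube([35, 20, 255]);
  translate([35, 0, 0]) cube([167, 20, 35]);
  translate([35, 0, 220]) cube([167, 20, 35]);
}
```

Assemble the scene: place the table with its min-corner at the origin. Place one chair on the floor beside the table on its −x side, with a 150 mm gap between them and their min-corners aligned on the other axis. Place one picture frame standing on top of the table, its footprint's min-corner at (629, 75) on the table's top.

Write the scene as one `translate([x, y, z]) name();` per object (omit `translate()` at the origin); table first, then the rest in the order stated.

table();
translate([-613, 0, 0]) chair();
translate([629, 75, 705]) picture_frame();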